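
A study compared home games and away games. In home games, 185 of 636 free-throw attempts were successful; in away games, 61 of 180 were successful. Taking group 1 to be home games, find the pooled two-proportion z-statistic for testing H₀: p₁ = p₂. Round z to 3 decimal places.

p̂₁ = 185/636 = 0.29088, p̂₂ = 61/180 = 0.33889.
Pooling: p̂ = 246/816 = 0.30147.
SE = √[p̂(1−p̂)(1/n₁+1/n₂)] = √[0.30147·0.69853·(1/636+1/180)] ≈ 0.038743.
z = (p̂₁ − p̂₂)/SE = (0.29088 − 0.33889)/0.038743 = -0.04801/0.038743 = -1.239.

z = -1.239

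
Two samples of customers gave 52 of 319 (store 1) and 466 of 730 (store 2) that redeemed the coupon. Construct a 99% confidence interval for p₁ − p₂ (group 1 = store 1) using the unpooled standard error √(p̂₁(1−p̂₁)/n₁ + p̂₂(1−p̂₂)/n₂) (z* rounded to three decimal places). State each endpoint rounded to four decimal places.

(-0.5456, -0.4051)

p̂₁ = 0.16301, p̂₂ = 0.63836, so the observed difference is -0.47535.
SE = √(0.000427703 + 0.000316243) = √0.000743946 = 0.027275.
z* = 2.576 at the 99% level. Margin of error = 0.07026.
Interval: -0.47535 ± 0.07026 → (-0.5456, -0.4051).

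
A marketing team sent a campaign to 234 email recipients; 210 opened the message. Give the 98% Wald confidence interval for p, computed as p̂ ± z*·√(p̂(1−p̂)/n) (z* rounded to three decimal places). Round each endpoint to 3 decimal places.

The sample proportion is 210/234 = 0.89744.
SE = √(p̂(1−p̂)/n) = √(0.092045/234) = 0.019833.
The 98% critical value is z* = 2.326.
Margin of error: 2.326 × 0.019833 = 0.04613.
Interval: 0.89744 ± 0.04613 → (0.851, 0.944).

(0.851, 0.944)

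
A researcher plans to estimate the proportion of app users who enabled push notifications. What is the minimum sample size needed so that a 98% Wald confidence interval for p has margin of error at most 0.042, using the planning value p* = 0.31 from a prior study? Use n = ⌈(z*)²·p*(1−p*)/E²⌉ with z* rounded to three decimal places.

For 98% confidence, z* = 2.326.
p*(1−p*) = 0.2139.
Required n before rounding: 5.410276 × 0.2139 / 0.042² = 656.042.
⌈656.042⌉ = 657.

n = 657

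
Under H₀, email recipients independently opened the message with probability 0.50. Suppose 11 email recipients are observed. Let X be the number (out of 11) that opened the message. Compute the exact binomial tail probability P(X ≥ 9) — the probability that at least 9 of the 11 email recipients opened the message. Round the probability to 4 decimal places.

X is binomial with n = 11 and p = 0.50.
P(X ≥ 9) = C(11,9)·0.50^9·0.50^2 + C(11,10)·0.50^10·0.50^1 + C(11,11)·0.50^11·0.50^0.
= 0.026855 + 0.005371 + 0.000488 = 0.0327.

P = 0.0327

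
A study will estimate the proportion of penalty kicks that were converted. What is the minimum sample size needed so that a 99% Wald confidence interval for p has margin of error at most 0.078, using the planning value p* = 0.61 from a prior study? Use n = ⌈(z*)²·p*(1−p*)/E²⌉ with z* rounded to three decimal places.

n = 260

For 99% confidence, z* = 2.576.
p*(1−p*) = 0.2379.
Required n before rounding: 6.635776 × 0.2379 / 0.078² = 259.476.
Rounding up, n = 260.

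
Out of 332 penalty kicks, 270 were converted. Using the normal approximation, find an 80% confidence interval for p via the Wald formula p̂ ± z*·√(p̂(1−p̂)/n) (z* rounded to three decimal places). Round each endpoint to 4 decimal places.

(0.7858, 0.8407)

The sample proportion is 270/332 = 0.81325.
Standard error of p̂: √(0.151873/332) = √0.000457447 = 0.021388.
For 80% confidence, z* = 1.282.
Margin = 1.282·0.021388 = 0.02742.
So the interval runs from 0.7858 to 0.8407.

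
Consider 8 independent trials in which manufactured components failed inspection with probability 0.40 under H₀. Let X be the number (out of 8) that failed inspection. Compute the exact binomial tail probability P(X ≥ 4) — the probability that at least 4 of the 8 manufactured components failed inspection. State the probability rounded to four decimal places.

P = 0.4059

X is binomial with n = 8 and p = 0.40.
P(X ≥ 4) = Σ_{j=4}^{8} C(8,j)·0.40^j·0.60^{8−j}.
= 0.232243 + 0.123863 + 0.041288 + 0.007864 + 0.000655 = 0.4059.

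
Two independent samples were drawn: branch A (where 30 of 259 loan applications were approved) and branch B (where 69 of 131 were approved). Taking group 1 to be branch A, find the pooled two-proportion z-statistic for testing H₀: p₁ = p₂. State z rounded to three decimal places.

z = -8.806

p̂₁ = 30/259 = 0.11583, p̂₂ = 69/131 = 0.52672.
Pooling: p̂ = 99/390 = 0.25385.
SE = √[p̂(1−p̂)(1/n₁+1/n₂)] = √[0.25385·0.74615·(1/259+1/131)] ≈ 0.046660.
z = -0.41089/0.046660 = -8.806.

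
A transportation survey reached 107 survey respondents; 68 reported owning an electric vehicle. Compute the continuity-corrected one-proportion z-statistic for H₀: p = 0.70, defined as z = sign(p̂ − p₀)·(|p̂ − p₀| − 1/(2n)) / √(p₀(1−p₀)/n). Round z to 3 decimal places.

z = -1.350

With x = 68 successes in n = 107, p̂ = 0.63551. p̂ − p₀ = -0.064486.
1/(2n) = 0.004673.
Corrected numerator: |-0.064486| − 0.004673 = 0.059813.
Null standard error: √(0.70·0.30/107) = √0.001962617 = 0.044301.
z = −0.059813/0.044301 = -1.350.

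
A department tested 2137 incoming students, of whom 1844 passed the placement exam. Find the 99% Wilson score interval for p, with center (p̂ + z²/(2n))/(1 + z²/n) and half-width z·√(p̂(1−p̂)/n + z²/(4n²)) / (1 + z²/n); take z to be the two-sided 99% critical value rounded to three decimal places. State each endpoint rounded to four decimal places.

(0.8426, 0.8809)

p̂ = 1844/2137 = 0.86289; z = 2.576, so z² = 6.635776.
1 + z²/n = 1.003105.
Adjusted center: (0.86289 + z²/(2n))/1.003105 = 0.86177.
Radicand: p̂(1−p̂)/n + z²/(4n²) = 0.000055362 + 0.000000363 = 0.000055725.
Half-width = z·√(radicand)/denom = 2.576·0.007465/1.003105 = 0.01917.
CI: 0.86177 ± 0.01917 = (0.8426, 0.8809).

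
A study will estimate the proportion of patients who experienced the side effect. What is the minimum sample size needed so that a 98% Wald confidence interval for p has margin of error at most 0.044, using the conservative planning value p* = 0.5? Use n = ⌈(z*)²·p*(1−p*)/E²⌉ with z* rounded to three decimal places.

z* = 2.326 at the 98% level.
p*(1−p*) = 0.50·0.50 = 0.2500.
Required n before rounding: 5.410276 × 0.2500 / 0.044² = 698.641.
Rounding up, n = 699.

n = 699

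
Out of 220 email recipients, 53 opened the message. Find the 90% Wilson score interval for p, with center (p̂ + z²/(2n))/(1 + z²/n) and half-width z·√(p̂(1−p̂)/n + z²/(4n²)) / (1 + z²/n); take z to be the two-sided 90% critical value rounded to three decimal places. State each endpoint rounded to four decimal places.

(0.1968, 0.2913)

p̂ = 53/220 = 0.24091; z = 1.645, so z² = 2.706025.
Denominator 1 + z²/n = 1 + 2.706025/220 = 1.012300.
Center = (0.24091 + 0.006150)/1.012300 = 0.24406.
Radicand: p̂(1−p̂)/n + z²/(4n²) = 0.000831236 + 0.000013977 = 0.000845213.
Half-width = z·√(radicand)/denom = 1.645·0.029073/1.012300 = 0.04724.
So the interval runs from 0.1968 to 0.2913.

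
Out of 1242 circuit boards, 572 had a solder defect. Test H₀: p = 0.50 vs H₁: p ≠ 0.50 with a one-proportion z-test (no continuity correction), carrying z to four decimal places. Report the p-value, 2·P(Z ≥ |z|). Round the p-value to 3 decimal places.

With x = 572 successes in n = 1242, p̂ = 0.46055.
Under H₀, SE = √(p₀(1−p₀)/n) = √(0.50·0.50/1242) = √0.000201288 = 0.014188.
Test statistic (full precision, shown to 4 dp): z = (572/1242 − 0.50)/SE₀ ≈ -2.7808.
From the standard normal, 2·P(Z ≥ |z|) = 0.005.

p-value = 0.005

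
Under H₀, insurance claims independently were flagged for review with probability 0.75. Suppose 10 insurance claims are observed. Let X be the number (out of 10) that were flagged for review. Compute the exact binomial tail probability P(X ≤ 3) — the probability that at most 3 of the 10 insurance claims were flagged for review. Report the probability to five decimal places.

X is binomial with n = 10 and p = 0.75.
P(X ≤ 3) = C(10,0)·0.75^0·0.25^10 + C(10,1)·0.75^1·0.25^9 + C(10,2)·0.75^2·0.25^8 + C(10,3)·0.75^3·0.25^7.
= 0.000001 + 0.000029 + 0.000386 + 0.003090 = 0.00351.

P = 0.00351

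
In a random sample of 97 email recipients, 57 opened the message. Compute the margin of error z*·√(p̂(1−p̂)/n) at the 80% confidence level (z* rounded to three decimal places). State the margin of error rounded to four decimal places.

ME = 0.0641

p̂ = 57/97 = 0.58763.
SE = √(p̂(1−p̂)/n) = √(0.242321/97) = 0.049982.
The 80% critical value is z* = 1.282.
Margin of error = z*·SE = 1.282 × 0.049982 = 0.0641.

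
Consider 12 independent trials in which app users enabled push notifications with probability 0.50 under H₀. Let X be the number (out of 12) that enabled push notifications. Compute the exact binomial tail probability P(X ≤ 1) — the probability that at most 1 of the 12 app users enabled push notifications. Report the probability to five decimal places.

P = 0.00317

X is binomial with n = 12 and p = 0.50.
P(X ≤ 1) = C(12,0)·0.50^0·0.50^12 + C(12,1)·0.50^1·0.50^11.
= 0.000244 + 0.002930 = 0.00317.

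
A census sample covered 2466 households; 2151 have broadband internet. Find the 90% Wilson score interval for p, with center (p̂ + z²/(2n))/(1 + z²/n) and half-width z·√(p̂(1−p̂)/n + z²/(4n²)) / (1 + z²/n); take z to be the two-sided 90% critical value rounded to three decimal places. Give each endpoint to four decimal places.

(0.8608, 0.8829)

Here p̂ = 2151/2466 = 0.87226 and z = 1.645 (z² = 2.706025).
Denominator 1 + z²/n = 1 + 2.706025/2466 = 1.001097.
Adjusted center: (0.87226 + z²/(2n))/1.001097 = 0.87185.
Radicand: p̂(1−p̂)/n + z²/(4n²) = 0.000045183 + 0.000000111 = 0.000045294.
Half-width = 1.645·√0.000045294/1.001097 = 0.01106.
So the interval runs from 0.8608 to 0.8829.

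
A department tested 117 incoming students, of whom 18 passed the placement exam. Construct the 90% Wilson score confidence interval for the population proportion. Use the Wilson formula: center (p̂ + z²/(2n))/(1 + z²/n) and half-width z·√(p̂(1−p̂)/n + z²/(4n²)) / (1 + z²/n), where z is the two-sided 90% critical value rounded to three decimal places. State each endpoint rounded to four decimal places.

(0.1069, 0.2165)

Here p̂ = 18/117 = 0.15385 and z = 1.645 (z² = 2.706025).
1 + z²/n = 1.023128.
Adjusted center: (0.15385 + z²/(2n))/1.023128 = 0.16167.
Radicand: p̂(1−p̂)/n + z²/(4n²) = 0.001112628 + 0.000049420 = 0.001162048.
Half-width = z·√(radicand)/denom = 1.645·0.034089/1.023128 = 0.05481.
CI: 0.16167 ± 0.05481 = (0.1069, 0.2165).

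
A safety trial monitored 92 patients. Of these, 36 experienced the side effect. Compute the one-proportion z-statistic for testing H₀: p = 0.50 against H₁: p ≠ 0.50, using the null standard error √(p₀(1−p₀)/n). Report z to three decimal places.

p̂ = 36/92 = 0.39130.
Under H₀, SE = √(p₀(1−p₀)/n) = √(0.50·0.50/92) = √0.002717391 = 0.052129.
Test statistic: z = -0.10870/0.052129 = -2.085.

z = -2.085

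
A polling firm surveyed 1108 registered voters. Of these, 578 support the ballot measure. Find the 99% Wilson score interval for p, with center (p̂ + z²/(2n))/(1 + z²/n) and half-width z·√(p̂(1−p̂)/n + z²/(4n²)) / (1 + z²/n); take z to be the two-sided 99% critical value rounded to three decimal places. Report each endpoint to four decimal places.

p̂ = 578/1108 = 0.52166; z = 2.576, so z² = 6.635776.
Denominator 1 + z²/n = 1 + 6.635776/1108 = 1.005989.
Adjusted center: (0.52166 + z²/(2n))/1.005989 = 0.52153.
Radicand: p̂(1−p̂)/n + z²/(4n²) = 0.000225208 + 0.000001351 = 0.000226559.
Half-width = z·√(radicand)/denom = 2.576·0.015052/1.005989 = 0.03854.
So the interval runs from 0.4830 to 0.5601.

(0.4830, 0.5601)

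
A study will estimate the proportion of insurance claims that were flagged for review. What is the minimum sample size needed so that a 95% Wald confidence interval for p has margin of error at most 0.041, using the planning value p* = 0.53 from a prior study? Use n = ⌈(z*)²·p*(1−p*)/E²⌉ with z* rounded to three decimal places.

The 95% critical value is z* = 1.960.
p*(1−p*) = 0.2491.
(z*)²·p*(1−p*)/E² = 3.841600·0.2491/0.001681 = 569.270.
⌈569.270⌉ = 570.

n = 570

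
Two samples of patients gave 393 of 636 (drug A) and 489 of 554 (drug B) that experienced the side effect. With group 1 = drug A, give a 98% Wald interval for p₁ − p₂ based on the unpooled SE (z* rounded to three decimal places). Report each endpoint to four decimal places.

(-0.3197, -0.2098)

p̂₁ = 0.61792, p̂₂ = 0.88267, so the observed difference is -0.26475.
SE = √(0.000371217 + 0.000186936) = √0.000558153 = 0.023625.
For 98% confidence, z* = 2.326. Margin = 2.326·0.023625 = 0.05495.
Interval: -0.26475 ± 0.05495 → (-0.3197, -0.2098).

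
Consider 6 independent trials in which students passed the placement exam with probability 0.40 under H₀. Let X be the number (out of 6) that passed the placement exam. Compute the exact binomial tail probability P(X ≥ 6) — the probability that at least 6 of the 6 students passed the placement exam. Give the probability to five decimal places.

P = 0.00410

X is binomial with n = 6 and p = 0.40.
P(X ≥ 6) = C(6,6)·0.40^6·0.60^0.
= 0.004096 = 0.00410.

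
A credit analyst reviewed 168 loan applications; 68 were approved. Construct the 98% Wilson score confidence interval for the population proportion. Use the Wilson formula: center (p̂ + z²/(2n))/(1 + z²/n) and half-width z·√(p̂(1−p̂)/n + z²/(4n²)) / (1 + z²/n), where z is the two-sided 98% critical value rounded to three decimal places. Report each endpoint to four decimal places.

(0.3210, 0.4945)

p̂ = 68/168 = 0.40476; z = 2.326, so z² = 5.410276.
Denominator 1 + z²/n = 1 + 5.410276/168 = 1.032204.
Center = (0.40476 + 0.016102)/1.032204 = 0.40773.
Radicand: p̂(1−p̂)/n + z²/(4n²) = 0.001434105 + 0.000047923 = 0.001482028.
Half-width = z·√(radicand)/denom = 2.326·0.038497/1.032204 = 0.08675.
Interval: 0.40773 ± 0.08675 → (0.3210, 0.4945).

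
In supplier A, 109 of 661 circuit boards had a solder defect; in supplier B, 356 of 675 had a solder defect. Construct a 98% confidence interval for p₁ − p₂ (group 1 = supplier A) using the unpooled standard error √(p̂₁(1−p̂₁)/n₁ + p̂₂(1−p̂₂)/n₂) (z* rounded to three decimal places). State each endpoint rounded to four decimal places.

p̂₁ = 0.16490, p̂₂ = 0.52741, so the observed difference is -0.36251.
Unpooled SE = √(p̂₁(1−p̂₁)/n₁ + p̂₂(1−p̂₂)/n₂) = √(0.000208335 + 0.000369258) = 0.024033.
z* = 2.326 at the 98% level. Margin = 2.326·0.024033 = 0.05590.
Interval: -0.36251 ± 0.05590 → (-0.4184, -0.3066).

(-0.4184, -0.3066)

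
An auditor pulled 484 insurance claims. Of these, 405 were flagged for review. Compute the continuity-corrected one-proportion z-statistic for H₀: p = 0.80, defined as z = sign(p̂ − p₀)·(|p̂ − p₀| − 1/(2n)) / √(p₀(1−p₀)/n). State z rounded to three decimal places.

z = 1.966

Sample proportion p̂ = 405/484 = 0.83678. p̂ − p₀ = 0.036777.
Continuity correction 1/(2n) = 1/968 = 0.001033.
Corrected numerator: |0.036777| − 0.001033 = 0.035744.
Null standard error: √(0.80·0.20/484) = √0.000330579 = 0.018182.
z = +0.035744/0.018182 = 1.966.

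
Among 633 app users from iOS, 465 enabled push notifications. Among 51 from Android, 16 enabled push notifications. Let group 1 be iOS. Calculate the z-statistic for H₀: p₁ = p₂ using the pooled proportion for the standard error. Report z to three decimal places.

Sample proportions: p̂₁ = 465/633 = 0.73460 and p̂₂ = 16/51 = 0.31373.
Pooled p̂ = (465+16)/(633+51) = 481/684 = 0.70322.
Pooled SE = √[0.2087031·0.02118762] ≈ 0.066498.
z = (p̂₁ − p̂₂)/SE = (0.73460 − 0.31373)/0.066498 = 0.42087/0.066498 = 6.329.

z = 6.329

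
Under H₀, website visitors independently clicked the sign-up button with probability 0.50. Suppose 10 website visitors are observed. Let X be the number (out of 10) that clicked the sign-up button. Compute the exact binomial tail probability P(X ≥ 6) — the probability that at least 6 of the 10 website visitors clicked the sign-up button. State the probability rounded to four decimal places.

X ~ Binomial(n=10, p=0.50).
P(X ≥ 6) = Σ_{j=6}^{10} C(10,j)·0.50^j·0.50^{10−j}.
= 0.205078 + 0.117188 + 0.043945 + 0.009766 + 0.000977 = 0.3770.

P = 0.3770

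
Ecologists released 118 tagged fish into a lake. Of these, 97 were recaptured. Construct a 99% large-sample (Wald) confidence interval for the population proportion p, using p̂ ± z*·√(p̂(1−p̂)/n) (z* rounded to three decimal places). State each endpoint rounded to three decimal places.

The sample proportion is 97/118 = 0.82203.
Standard error of p̂: √(0.146294/118) = √0.001239781 = 0.035211.
z* = 2.576 at the 99% level.
Margin of error: 2.576 × 0.035211 = 0.09070.
Interval: 0.82203 ± 0.09070 → (0.731, 0.913).

(0.731, 0.913)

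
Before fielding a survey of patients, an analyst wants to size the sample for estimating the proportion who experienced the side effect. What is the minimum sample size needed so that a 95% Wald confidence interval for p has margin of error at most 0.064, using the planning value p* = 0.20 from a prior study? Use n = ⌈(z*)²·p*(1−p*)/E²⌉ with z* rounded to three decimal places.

n = 151

z* = 1.960 at the 95% level.
p*(1−p*) = 0.20·0.80 = 0.1600.
Required n before rounding: 3.841600 × 0.1600 / 0.064² = 150.063.
Rounding up, n = 151.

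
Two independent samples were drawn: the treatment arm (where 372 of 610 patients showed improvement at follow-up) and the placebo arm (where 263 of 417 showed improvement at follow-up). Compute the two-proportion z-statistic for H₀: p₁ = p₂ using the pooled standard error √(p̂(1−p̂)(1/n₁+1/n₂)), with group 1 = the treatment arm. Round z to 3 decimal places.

Sample proportions: p̂₁ = 372/610 = 0.60984 and p̂₂ = 263/417 = 0.63070.
Pooling: p̂ = 635/1027 = 0.61831.
SE = √[p̂(1−p̂)(1/n₁+1/n₂)] = √[0.61831·0.38169·(1/610+1/417)] ≈ 0.030868.
z = -0.02086/0.030868 = -0.676.

z = -0.676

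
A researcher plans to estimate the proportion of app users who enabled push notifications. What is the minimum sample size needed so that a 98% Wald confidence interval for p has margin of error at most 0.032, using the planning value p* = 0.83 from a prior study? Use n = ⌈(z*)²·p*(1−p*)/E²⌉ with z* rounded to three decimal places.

n = 746

For 98% confidence, z* = 2.326.
p*(1−p*) = 0.1411.
Required n before rounding: 5.410276 × 0.1411 / 0.032² = 745.498.
⌈745.498⌉ = 746.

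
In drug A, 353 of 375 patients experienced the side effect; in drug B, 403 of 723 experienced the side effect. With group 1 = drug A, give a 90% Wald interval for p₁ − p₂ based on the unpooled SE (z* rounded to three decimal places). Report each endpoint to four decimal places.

p̂₁ = 353/375 = 0.94133, p̂₂ = 403/723 = 0.55740; p̂₁ − p̂₂ = 0.38393.
SE = √(0.000147266 + 0.000341224) = √0.000488490 = 0.022102.
z* = 1.645 at the 90% level. Margin = 1.645·0.022102 = 0.03636.
Interval: 0.38393 ± 0.03636 → (0.3476, 0.4203).

(0.3476, 0.4203)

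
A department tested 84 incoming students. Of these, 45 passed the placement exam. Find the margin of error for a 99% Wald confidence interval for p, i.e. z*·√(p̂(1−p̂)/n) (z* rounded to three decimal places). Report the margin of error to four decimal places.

Sample proportion p̂ = 45/84 = 0.53571.
SE = √(p̂(1−p̂)/n) = √(0.248724/84) = 0.054415.
The 99% critical value is z* = 2.576.
So ME = 0.1402.

ME = 0.1402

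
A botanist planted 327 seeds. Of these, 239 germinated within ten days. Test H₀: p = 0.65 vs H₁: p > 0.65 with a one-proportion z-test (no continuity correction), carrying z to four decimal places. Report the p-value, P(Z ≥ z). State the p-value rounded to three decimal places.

p-value = 0.001

p̂ = 239/327 = 0.73089.
SE₀ = √(0.65·0.35/327) = 0.026376.
Test statistic (full precision, shown to 4 dp): z = (239/327 − 0.65)/SE₀ ≈ 3.0666.
p-value = P(Z ≥ z) with z = 3.0666 → 0.001.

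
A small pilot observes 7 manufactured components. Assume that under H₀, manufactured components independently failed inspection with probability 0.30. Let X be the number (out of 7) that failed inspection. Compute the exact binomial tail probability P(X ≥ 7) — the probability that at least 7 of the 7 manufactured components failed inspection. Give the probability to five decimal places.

P = 0.00022

X ~ Binomial(n=7, p=0.30).
P(X ≥ 7) = C(7,7)·0.30^7·0.70^0.
= 0.000219 = 0.00022.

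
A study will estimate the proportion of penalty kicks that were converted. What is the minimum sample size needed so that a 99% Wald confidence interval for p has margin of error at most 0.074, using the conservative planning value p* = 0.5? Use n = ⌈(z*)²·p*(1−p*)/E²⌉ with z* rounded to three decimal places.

For 99% confidence, z* = 2.576.
p*(1−p*) = 0.50·0.50 = 0.2500.
Required n before rounding: 6.635776 × 0.2500 / 0.074² = 302.948.
⌈302.948⌉ = 303.

n = 303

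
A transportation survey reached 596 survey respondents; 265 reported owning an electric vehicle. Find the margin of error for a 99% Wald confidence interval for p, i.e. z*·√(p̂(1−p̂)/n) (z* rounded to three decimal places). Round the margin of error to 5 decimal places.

ME = 0.05243

The sample proportion is 265/596 = 0.44463.
SE(p̂) = √(0.44463·0.55537/596) = 0.020355.
z* = 2.576 at the 99% level.
So ME = 0.05243.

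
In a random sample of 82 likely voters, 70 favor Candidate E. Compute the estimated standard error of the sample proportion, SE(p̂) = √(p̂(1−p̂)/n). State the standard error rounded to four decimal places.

Sample proportion p̂ = 70/82 = 0.85366.
p̂(1−p̂) = 0.85366·0.14634 = 0.124925.
SE = √(0.124925/82) = 0.0390.

SE = 0.0390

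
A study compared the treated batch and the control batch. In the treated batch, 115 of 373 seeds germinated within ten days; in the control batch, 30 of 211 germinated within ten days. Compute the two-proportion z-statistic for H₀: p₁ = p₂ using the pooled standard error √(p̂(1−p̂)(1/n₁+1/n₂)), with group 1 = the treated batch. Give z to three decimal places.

z = 4.464

Sample proportions: p̂₁ = 115/373 = 0.30831 and p̂₂ = 30/211 = 0.14218.
Pooling: p̂ = 145/584 = 0.24829.
SE = √[p̂(1−p̂)(1/n₁+1/n₂)] = √[0.24829·0.75171·(1/373+1/211)] ≈ 0.037215.
z = 0.16613/0.037215 = 4.464.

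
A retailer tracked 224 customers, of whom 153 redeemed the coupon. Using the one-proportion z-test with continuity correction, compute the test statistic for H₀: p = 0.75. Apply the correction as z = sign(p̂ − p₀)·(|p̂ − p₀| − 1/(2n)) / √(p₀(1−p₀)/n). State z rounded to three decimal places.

Sample proportion p̂ = 153/224 = 0.68304. p̂ − p₀ = -0.066964.
1/(2n) = 0.002232.
Corrected numerator: |-0.066964| − 0.002232 = 0.064732.
Null standard error: √(0.75·0.25/224) = √0.000837054 = 0.028932.
z = −0.064732/0.028932 = -2.237.

z = -2.237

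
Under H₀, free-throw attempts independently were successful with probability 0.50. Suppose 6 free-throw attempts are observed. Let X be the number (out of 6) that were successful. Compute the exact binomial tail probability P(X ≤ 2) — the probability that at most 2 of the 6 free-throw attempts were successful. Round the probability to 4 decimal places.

P = 0.3438

X is binomial with n = 6 and p = 0.50.
P(X ≤ 2) = C(6,0)·0.50^0·0.50^6 + C(6,1)·0.50^1·0.50^5 + C(6,2)·0.50^2·0.50^4.
= 0.015625 + 0.093750 + 0.234375 = 0.3438.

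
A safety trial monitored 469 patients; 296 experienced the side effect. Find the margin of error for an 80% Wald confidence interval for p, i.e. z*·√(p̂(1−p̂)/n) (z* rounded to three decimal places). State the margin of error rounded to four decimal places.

Sample proportion p̂ = 296/469 = 0.63113.
SE = √(p̂(1−p̂)/n) = √(0.232805/469) = 0.022280.
z* = 1.282 at the 80% level.
So ME = 0.0286.

ME = 0.0286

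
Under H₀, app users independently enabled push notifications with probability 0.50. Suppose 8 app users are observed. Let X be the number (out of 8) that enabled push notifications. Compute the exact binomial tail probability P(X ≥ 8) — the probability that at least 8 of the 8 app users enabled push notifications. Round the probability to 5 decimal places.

P = 0.00391

X ~ Binomial(n=8, p=0.50).
P(X ≥ 8) = C(8,8)·0.50^8·0.50^0.
= 0.003906 = 0.00391.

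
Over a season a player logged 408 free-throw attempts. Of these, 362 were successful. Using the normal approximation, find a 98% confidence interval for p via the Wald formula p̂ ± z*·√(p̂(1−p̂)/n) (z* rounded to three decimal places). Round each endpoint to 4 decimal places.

p̂ = 362/408 = 0.88725.
SE = √(p̂(1−p̂)/n) = √(0.100034/408) = 0.015658.
z* = 2.326 at the 98% level.
Margin of error: 2.326 × 0.015658 = 0.03642.
So the interval runs from 0.8508 to 0.9237.

(0.8508, 0.9237)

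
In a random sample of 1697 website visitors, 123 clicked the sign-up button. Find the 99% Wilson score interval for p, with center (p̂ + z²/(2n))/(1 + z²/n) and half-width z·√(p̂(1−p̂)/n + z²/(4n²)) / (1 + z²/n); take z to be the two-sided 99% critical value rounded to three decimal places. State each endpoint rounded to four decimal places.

Here p̂ = 123/1697 = 0.07248 and z = 2.576 (z² = 6.635776).
Denominator 1 + z²/n = 1 + 6.635776/1697 = 1.003910.
Center = (0.07248 + 0.001955)/1.003910 = 0.07415.
Radicand: p̂(1−p̂)/n + z²/(4n²) = 0.000039615 + 0.000000576 = 0.000040191.
Half-width = 2.576·√0.000040191/1.003910 = 0.01627.
Interval: 0.07415 ± 0.01627 → (0.0579, 0.0904).

(0.0579, 0.0904)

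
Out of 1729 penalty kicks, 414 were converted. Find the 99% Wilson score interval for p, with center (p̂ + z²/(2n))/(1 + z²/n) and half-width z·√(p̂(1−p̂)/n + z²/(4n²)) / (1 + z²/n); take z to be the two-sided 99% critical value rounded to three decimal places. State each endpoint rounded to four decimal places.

p̂ = 414/1729 = 0.23944; z = 2.576, so z² = 6.635776.
1 + z²/n = 1.003838.
Adjusted center: (0.23944 + z²/(2n))/1.003838 = 0.24044.
Radicand: p̂(1−p̂)/n + z²/(4n²) = 0.000105327 + 0.000000555 = 0.000105882.
Half-width = z·√(radicand)/denom = 2.576·0.010290/1.003838 = 0.02641.
Interval: 0.24044 ± 0.02641 → (0.2140, 0.2668).

(0.2140, 0.2668)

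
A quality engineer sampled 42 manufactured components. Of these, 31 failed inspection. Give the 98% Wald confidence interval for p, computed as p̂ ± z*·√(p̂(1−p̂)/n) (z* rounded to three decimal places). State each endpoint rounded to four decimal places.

Sample proportion p̂ = 31/42 = 0.73810.
SE = √(p̂(1−p̂)/n) = √(0.193311/42) = 0.067843.
For 98% confidence, z* = 2.326.
Margin = 2.326·0.067843 = 0.15780.
Interval: 0.73810 ± 0.15780 → (0.5803, 0.8959).

(0.5803, 0.8959)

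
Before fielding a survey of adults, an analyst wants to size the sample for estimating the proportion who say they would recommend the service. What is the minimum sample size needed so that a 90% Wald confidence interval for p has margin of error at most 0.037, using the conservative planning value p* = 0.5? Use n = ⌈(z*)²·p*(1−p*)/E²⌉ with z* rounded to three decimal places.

The 90% critical value is z* = 1.645.
p*(1−p*) = 0.2500.
(z*)²·p*(1−p*)/E² = 2.706025·0.2500/0.001369 = 494.161.
Rounding up, n = 495.

n = 495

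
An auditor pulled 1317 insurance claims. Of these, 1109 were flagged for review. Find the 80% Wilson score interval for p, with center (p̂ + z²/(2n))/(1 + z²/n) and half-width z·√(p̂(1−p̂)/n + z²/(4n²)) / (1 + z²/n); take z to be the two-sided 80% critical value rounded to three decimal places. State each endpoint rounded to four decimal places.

p̂ = 1109/1317 = 0.84207; z = 1.282, so z² = 1.643524.
1 + z²/n = 1.001248.
Center = (0.84207 + 0.000624)/1.001248 = 0.84164.
Radicand: p̂(1−p̂)/n + z²/(4n²) = 0.000100981 + 0.000000237 = 0.000101218.
Half-width = 1.282·√0.000101218/1.001248 = 0.01288.
CI: 0.84164 ± 0.01288 = (0.8288, 0.8545).

(0.8288, 0.8545)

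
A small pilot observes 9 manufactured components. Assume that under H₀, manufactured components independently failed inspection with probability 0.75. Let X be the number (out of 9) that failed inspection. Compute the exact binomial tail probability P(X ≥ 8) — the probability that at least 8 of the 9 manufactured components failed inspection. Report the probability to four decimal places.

X is binomial with n = 9 and p = 0.75.
P(X ≥ 8) = C(9,8)·0.75^8·0.25^1 + C(9,9)·0.75^9·0.25^0.
= 0.225254 + 0.075085 = 0.3003.

P = 0.3003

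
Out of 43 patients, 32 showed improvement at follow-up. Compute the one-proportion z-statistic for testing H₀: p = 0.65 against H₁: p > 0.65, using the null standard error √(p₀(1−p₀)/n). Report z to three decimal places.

p̂ = 32/43 = 0.74419.
Null standard error: √(0.65·0.35/43) = √0.005290698 = 0.072737.
z = (0.74419 − 0.65)/0.072737 = 0.09419/0.072737 = 1.295.

z = 1.295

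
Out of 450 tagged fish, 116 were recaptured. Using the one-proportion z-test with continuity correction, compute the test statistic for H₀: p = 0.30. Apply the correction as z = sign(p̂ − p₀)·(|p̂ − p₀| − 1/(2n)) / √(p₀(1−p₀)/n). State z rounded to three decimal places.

z = -1.903

Sample proportion p̂ = 116/450 = 0.25778. p̂ − p₀ = -0.042222.
Continuity correction 1/(2n) = 1/900 = 0.001111.
Corrected numerator: |-0.042222| − 0.001111 = 0.041111.
Null standard error: √(0.30·0.70/450) = √0.000466667 = 0.021602.
z = (−)0.041111/0.021602 = -1.903.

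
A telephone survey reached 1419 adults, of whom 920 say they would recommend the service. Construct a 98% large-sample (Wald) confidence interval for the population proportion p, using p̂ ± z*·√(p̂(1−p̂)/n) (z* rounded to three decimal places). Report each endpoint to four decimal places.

(0.6189, 0.6778)

Sample proportion p̂ = 920/1419 = 0.64834.
Standard error of p̂: √(0.227994/1419) = √0.000160672 = 0.012676.
For 98% confidence, z* = 2.326.
Margin of error: 2.326 × 0.012676 = 0.02948.
Interval: 0.64834 ± 0.02948 → (0.6189, 0.6778).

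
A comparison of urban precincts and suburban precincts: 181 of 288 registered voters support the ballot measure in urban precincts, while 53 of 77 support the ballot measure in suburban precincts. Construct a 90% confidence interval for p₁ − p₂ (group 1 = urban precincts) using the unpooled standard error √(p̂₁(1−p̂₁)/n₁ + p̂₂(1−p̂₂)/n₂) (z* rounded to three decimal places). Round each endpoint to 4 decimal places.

(-0.1585, 0.0388)

p̂₁ = 181/288 = 0.62847, p̂₂ = 53/77 = 0.68831; p̂₁ − p̂₂ = -0.05984.
SE = √(0.000810746 + 0.002786217) = √0.003596963 = 0.059975.
The 90% critical value is z* = 1.645. Margin = 1.645·0.059975 = 0.09866.
So the interval runs from -0.1585 to 0.0388.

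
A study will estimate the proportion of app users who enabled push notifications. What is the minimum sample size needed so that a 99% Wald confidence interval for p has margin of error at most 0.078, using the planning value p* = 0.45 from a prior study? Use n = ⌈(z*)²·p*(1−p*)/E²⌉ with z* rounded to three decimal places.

For 99% confidence, z* = 2.576.
p*(1−p*) = 0.2475.
(z*)²·p*(1−p*)/E² = 6.635776·0.2475/0.006084 = 269.947.
⌈269.947⌉ = 270.

n = 270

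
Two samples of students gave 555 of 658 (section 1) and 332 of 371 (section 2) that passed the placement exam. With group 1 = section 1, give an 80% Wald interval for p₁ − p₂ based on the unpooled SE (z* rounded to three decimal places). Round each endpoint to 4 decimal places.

p̂₁ = 555/658 = 0.84347, p̂₂ = 332/371 = 0.89488; p̂₁ − p̂₂ = -0.05141.
SE = √(0.000200656 + 0.000253560) = √0.000454216 = 0.021312.
z* = 1.282 at the 80% level. Margin = 1.282·0.021312 = 0.02732.
CI: -0.05141 ± 0.02732 = (-0.0787, -0.0241).

(-0.0787, -0.0241)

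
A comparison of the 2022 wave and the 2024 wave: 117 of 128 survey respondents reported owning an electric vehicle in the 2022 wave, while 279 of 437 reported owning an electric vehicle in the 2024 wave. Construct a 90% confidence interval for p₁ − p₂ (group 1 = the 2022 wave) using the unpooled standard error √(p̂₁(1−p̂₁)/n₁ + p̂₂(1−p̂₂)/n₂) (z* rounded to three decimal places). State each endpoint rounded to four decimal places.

(0.2200, 0.3312)

p̂₁ = 0.91406, p̂₂ = 0.63844, so the observed difference is 0.27562.
SE = √(0.000613689 + 0.000528223) = √0.001141912 = 0.033792.
For 90% confidence, z* = 1.645. Margin of error = 0.05559.
CI: 0.27562 ± 0.05559 = (0.2200, 0.3312).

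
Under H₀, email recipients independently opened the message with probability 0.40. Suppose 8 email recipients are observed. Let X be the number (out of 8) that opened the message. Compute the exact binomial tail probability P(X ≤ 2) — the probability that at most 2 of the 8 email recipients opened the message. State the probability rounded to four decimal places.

P = 0.3154

X ~ Binomial(n=8, p=0.40).
P(X ≤ 2) = C(8,0)·0.40^0·0.60^8 + C(8,1)·0.40^1·0.60^7 + C(8,2)·0.40^2·0.60^6.
= 0.016796 + 0.089580 + 0.209019 = 0.3154.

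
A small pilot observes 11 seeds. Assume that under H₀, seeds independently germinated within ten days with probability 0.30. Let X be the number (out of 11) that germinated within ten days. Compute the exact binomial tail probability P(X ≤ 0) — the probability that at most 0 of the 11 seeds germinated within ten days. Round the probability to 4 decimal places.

X ~ Binomial(n=11, p=0.30).
P(X ≤ 0) = C(11,0)·0.30^0·0.70^11.
= 0.019773 = 0.0198.

P = 0.0198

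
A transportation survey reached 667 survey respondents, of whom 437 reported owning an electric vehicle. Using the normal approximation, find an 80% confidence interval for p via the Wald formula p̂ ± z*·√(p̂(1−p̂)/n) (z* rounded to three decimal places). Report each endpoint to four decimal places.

p̂ = 437/667 = 0.65517.
SE = √(p̂(1−p̂)/n) = √(0.225922/667) = 0.018404.
The 80% critical value is z* = 1.282.
Margin = 1.282·0.018404 = 0.02359.
Interval: 0.65517 ± 0.02359 → (0.6316, 0.6788).

(0.6316, 0.6788)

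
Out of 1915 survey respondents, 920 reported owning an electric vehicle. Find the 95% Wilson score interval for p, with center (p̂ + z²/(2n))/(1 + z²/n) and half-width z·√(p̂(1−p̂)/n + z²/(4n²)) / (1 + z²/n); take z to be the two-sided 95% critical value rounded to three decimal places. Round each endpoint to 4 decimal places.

p̂ = 920/1915 = 0.48042; z = 1.960, so z² = 3.841600.
Denominator 1 + z²/n = 1 + 3.841600/1915 = 1.002006.
Center = (0.48042 + 0.001003)/1.002006 = 0.48046.
Radicand: p̂(1−p̂)/n + z²/(4n²) = 0.000130348 + 0.000000262 = 0.000130610.
Half-width = z·√(radicand)/denom = 1.960·0.011428/1.002006 = 0.02235.
CI: 0.48046 ± 0.02235 = (0.4581, 0.5028).

(0.4581, 0.5028)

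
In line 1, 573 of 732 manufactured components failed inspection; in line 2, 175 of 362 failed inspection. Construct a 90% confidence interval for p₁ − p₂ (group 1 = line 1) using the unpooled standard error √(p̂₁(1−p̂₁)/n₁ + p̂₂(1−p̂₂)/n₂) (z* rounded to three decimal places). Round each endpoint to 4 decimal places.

p̂₁ = 0.78279, p̂₂ = 0.48343, so the observed difference is 0.29936.
SE = √(0.000232284 + 0.000689849) = √0.000922133 = 0.030367.
z* = 1.645 at the 90% level. Margin of error = 0.04995.
Interval: 0.29936 ± 0.04995 → (0.2494, 0.3493).

(0.2494, 0.3493)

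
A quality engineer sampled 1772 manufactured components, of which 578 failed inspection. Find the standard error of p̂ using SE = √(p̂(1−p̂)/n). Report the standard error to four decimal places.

Sample proportion p̂ = 578/1772 = 0.32619.
p̂(1−p̂) = 0.32619·0.67381 = 0.219790.
SE = √(0.219790/1772) = √0.000124035 = 0.0111.

SE = 0.0111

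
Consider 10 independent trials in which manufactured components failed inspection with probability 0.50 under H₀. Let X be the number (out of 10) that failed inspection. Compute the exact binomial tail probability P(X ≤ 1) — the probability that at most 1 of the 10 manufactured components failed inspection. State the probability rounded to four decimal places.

P = 0.0107

X is binomial with n = 10 and p = 0.50.
P(X ≤ 1) = C(10,0)·0.50^0·0.50^10 + C(10,1)·0.50^1·0.50^9.
= 0.000977 + 0.009766 = 0.0107.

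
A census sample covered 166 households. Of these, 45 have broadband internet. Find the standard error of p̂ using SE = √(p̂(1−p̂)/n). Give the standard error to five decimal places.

With x = 45 successes in n = 166, p̂ = 0.27108.
p̂(1−p̂) = 0.197596.
SE = √(0.197596/166) = 0.03450.

SE = 0.03450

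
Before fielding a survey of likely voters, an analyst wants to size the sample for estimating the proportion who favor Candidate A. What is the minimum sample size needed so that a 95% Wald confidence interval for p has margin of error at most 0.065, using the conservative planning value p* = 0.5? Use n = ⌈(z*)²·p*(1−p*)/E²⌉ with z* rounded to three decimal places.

For 95% confidence, z* = 1.960.
p*(1−p*) = 0.50·0.50 = 0.2500.
Required n before rounding: 3.841600 × 0.2500 / 0.065² = 227.314.
Rounding up, n = 228.

n = 228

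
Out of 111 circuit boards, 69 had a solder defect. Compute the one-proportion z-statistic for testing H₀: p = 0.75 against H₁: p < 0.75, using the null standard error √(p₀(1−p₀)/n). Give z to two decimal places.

p̂ = 69/111 = 0.62162.
SE₀ = √(0.75·0.25/111) = 0.041100.
z = (p̂ − p₀)/SE = (0.62162 − 0.75)/0.041100 = -3.12.

z = -3.12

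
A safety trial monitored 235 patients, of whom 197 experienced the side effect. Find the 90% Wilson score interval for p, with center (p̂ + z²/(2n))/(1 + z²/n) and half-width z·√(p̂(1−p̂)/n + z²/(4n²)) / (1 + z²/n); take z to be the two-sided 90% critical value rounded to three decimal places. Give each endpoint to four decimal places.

(0.7950, 0.8739)

p̂ = 197/235 = 0.83830; z = 1.645, so z² = 2.706025.
Denominator 1 + z²/n = 1 + 2.706025/235 = 1.011515.
Center = (0.83830 + 0.005757)/1.011515 = 0.83445.
Radicand: p̂(1−p̂)/n + z²/(4n²) = 0.000576828 + 0.000012250 = 0.000589078.
Half-width = 1.645·√0.000589078/1.011515 = 0.03947.
Interval: 0.83445 ± 0.03947 → (0.7950, 0.8739).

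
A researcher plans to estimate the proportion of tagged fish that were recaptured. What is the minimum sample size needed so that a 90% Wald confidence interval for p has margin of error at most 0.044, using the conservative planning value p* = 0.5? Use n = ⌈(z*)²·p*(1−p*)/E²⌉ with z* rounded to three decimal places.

z* = 1.645 at the 90% level.
p*(1−p*) = 0.2500.
Required n before rounding: 2.706025 × 0.2500 / 0.044² = 349.435.
⌈349.435⌉ = 350.

n = 350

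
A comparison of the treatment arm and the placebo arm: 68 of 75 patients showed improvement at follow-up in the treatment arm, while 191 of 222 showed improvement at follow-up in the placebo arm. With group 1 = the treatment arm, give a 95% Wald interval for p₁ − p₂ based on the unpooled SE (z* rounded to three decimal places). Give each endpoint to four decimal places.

p̂₁ = 68/75 = 0.90667, p̂₂ = 191/222 = 0.86036; p̂₁ − p̂₂ = 0.04631.
SE = √(0.001128296 + 0.000541173) = √0.001669469 = 0.040859.
z* = 1.960 at the 95% level. Margin of error = 0.08008.
So the interval runs from -0.0338 to 0.1264.

(-0.0338, 0.1264)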